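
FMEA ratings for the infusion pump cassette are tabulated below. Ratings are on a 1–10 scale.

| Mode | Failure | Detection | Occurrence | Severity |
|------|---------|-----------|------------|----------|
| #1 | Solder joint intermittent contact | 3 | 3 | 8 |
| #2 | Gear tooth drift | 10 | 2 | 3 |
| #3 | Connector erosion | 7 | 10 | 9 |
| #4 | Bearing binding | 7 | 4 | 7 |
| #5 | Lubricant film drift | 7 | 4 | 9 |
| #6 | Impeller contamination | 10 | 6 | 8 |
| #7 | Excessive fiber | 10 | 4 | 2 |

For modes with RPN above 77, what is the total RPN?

1638

RPN = Severity × Occurrence × Detection:
  #1: 8 × 3 × 3 = 72
  #2: 3 × 2 × 10 = 60
  #3: 9 × 10 × 7 = 630
  #4: 7 × 4 × 7 = 196
  #5: 9 × 4 × 7 = 252
  #6: 8 × 6 × 10 = 480
  #7: 2 × 4 × 10 = 80
RPN > 77: #3 (630), #4 (196), #5 (252), #6 (480), #7 (80).
Sum: 630 + 196 + 252 + 480 + 80 = 1638.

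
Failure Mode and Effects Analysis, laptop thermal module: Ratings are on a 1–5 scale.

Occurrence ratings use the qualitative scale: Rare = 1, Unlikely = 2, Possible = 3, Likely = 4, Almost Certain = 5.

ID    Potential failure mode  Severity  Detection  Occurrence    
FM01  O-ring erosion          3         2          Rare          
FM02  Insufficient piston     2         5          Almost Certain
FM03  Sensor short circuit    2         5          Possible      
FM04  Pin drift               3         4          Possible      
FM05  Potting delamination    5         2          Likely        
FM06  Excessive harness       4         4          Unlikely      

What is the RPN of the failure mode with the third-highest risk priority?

RPN = Severity × Occurrence × Detection:
  FM01: 3 × 1 × 2 = 6
  FM02: 2 × 5 × 5 = 50
  FM03: 2 × 3 × 5 = 30
  FM04: 3 × 3 × 4 = 36
  FM05: 5 × 4 × 2 = 40
  FM06: 4 × 2 × 4 = 32
Sorted descending: 50, 40, 36, 32, 30, 6.
The third-highest RPN is 36 (FM04).

36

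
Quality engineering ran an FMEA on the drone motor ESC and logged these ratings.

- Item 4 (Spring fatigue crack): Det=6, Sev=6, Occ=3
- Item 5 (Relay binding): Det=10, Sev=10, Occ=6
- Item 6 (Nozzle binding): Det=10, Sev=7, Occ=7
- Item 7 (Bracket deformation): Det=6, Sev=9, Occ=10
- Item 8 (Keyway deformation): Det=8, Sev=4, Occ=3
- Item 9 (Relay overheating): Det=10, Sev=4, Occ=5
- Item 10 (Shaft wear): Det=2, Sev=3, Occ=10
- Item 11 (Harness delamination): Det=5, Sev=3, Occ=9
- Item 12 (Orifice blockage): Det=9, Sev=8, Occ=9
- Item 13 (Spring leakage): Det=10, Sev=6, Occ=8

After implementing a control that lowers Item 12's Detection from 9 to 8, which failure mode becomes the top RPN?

Item 5

RPN = Severity × Occurrence × Detection:
  Item 4: 6 × 3 × 6 = 108
  Item 5: 10 × 6 × 10 = 600
  Item 6: 7 × 7 × 10 = 490
  Item 7: 9 × 10 × 6 = 540
  Item 8: 4 × 3 × 8 = 96
  Item 9: 4 × 5 × 10 = 200
  Item 10: 3 × 10 × 2 = 60
  Item 11: 3 × 9 × 5 = 135
  Item 12: 8 × 9 × 9 = 648
  Item 13: 6 × 8 × 10 = 480
After action: Item 12 → 8 × 9 × 8 = 576.
Revised RPNs: Item 5=600, Item 12=576, Item 7=540, Item 6=490, Item 13=480, Item 9=200, Item 11=135, Item 4=108, Item 8=96, Item 10=60.
Highest is now Item 5 (600).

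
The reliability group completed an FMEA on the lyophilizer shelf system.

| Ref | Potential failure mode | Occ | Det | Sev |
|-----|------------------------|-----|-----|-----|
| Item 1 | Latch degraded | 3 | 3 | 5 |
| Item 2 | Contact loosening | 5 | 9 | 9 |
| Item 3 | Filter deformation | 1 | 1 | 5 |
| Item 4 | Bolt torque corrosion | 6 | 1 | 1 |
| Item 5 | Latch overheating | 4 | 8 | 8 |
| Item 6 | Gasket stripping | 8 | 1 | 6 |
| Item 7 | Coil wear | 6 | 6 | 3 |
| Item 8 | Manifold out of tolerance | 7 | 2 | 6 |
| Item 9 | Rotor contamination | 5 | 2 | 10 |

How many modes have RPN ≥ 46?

RPN = Severity × Occurrence × Detection:
  Item 1: 5 × 3 × 3 = 45
  Item 2: 9 × 5 × 9 = 405
  Item 3: 5 × 1 × 1 = 5
  Item 4: 1 × 6 × 1 = 6
  Item 5: 8 × 4 × 8 = 256
  Item 6: 6 × 8 × 1 = 48
  Item 7: 3 × 6 × 6 = 108
  Item 8: 6 × 7 × 2 = 84
  Item 9: 10 × 5 × 2 = 100
Modes with RPN ≥ 46: Item 2 (405), Item 5 (256), Item 6 (48), Item 7 (108), Item 8 (84), Item 9 (100) → 6.

6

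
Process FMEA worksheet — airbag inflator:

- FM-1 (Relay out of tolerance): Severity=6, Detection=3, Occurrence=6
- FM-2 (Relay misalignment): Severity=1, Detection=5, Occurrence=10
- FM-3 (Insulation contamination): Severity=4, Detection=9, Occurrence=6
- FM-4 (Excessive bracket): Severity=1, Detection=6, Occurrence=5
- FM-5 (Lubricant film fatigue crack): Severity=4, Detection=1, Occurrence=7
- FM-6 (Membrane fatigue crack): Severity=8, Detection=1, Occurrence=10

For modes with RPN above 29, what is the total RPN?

484

RPN = Severity × Occurrence × Detection:
  FM-1: 6 × 6 × 3 = 108
  FM-2: 1 × 10 × 5 = 50
  FM-3: 4 × 6 × 9 = 216
  FM-4: 1 × 5 × 6 = 30
  FM-5: 4 × 7 × 1 = 28
  FM-6: 8 × 10 × 1 = 80
RPN > 29: FM-1 (108), FM-2 (50), FM-3 (216), FM-4 (30), FM-6 (80).
Sum: 108 + 50 + 216 + 30 + 80 = 484.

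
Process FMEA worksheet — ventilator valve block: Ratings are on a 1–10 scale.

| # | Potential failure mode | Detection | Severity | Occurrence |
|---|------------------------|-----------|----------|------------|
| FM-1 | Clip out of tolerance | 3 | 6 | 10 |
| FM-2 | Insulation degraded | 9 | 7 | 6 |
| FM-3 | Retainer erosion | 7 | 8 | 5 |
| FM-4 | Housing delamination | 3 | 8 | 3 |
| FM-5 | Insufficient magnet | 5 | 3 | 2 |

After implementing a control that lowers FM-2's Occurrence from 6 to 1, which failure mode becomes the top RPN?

FM-3

RPN = Severity × Occurrence × Detection:
  FM-1: 6 × 10 × 3 = 180
  FM-2: 7 × 6 × 9 = 378
  FM-3: 8 × 5 × 7 = 280
  FM-4: 8 × 3 × 3 = 72
  FM-5: 3 × 2 × 5 = 30
After action: FM-2 → 7 × 1 × 9 = 63.
Revised RPNs: FM-3=280, FM-1=180, FM-4=72, FM-2=63, FM-5=30.
Highest is now FM-3 (280).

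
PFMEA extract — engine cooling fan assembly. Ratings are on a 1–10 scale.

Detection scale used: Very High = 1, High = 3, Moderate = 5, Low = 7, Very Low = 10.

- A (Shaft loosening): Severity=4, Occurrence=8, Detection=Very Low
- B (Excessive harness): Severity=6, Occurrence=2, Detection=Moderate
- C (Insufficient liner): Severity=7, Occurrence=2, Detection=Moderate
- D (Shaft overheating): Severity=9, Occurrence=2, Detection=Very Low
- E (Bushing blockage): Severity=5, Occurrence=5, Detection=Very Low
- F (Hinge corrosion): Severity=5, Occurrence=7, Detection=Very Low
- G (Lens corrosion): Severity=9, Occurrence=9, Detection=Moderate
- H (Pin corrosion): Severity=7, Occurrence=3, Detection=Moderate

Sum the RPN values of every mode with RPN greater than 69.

RPN = Severity × Occurrence × Detection:
  A: 4 × 8 × 10 = 320
  B: 6 × 2 × 5 = 60
  C: 7 × 2 × 5 = 70
  D: 9 × 2 × 10 = 180
  E: 5 × 5 × 10 = 250
  F: 5 × 7 × 10 = 350
  G: 9 × 9 × 5 = 405
  H: 7 × 3 × 5 = 105
RPN > 69: A (320), C (70), D (180), E (250), F (350), G (405), H (105).
Sum: 320 + 70 + 180 + 250 + 350 + 405 + 105 = 1680.

1680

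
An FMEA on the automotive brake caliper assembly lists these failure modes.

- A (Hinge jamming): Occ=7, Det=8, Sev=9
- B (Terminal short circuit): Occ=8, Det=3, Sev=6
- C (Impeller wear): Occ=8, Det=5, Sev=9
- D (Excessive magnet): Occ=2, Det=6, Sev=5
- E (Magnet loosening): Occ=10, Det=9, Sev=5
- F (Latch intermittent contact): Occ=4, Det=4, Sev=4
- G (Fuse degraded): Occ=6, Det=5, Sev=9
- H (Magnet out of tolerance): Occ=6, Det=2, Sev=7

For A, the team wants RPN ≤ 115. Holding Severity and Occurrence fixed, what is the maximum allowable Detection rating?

1

A: S=9, O=7, D=8 → current RPN = 504.
Fixed product = 63. Need 63 × D ≤ 115, so D ≤ 115/63 = 1.83.
Maximum integer Detection rating = 1 (gives RPN 63; D=2 would give 126 > 115).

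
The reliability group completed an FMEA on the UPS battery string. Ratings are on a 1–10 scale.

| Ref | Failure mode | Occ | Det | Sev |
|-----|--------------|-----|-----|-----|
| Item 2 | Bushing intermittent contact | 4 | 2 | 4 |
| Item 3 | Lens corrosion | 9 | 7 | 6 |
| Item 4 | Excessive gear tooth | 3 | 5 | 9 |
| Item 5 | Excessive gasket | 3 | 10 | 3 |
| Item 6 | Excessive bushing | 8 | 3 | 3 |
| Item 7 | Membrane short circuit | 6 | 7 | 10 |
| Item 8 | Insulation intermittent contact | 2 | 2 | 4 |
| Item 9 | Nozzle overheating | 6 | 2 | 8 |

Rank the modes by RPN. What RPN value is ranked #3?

135

RPN = Severity × Occurrence × Detection:
  Item 2: 4 × 4 × 2 = 32
  Item 3: 6 × 9 × 7 = 378
  Item 4: 9 × 3 × 5 = 135
  Item 5: 3 × 3 × 10 = 90
  Item 6: 3 × 8 × 3 = 72
  Item 7: 10 × 6 × 7 = 420
  Item 8: 4 × 2 × 2 = 16
  Item 9: 8 × 6 × 2 = 96
Sorted descending: 420, 378, 135, 96, 90, 72, 32, 16.
The third-highest RPN is 135 (Item 4).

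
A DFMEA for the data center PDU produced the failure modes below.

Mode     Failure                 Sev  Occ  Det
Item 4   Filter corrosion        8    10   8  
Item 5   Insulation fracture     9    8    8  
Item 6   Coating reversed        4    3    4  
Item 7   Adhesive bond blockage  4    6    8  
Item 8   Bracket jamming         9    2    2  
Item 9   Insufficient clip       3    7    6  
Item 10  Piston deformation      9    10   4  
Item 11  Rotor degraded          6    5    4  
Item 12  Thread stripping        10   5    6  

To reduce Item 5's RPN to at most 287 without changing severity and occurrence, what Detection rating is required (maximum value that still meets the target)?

Item 5: S=9, O=8, D=8 → current RPN = 576.
Fixed product = 72. Need 72 × D ≤ 287, so D ≤ 287/72 = 3.99.
Maximum integer Detection rating = 3 (gives RPN 216; D=4 would give 288 > 287).

3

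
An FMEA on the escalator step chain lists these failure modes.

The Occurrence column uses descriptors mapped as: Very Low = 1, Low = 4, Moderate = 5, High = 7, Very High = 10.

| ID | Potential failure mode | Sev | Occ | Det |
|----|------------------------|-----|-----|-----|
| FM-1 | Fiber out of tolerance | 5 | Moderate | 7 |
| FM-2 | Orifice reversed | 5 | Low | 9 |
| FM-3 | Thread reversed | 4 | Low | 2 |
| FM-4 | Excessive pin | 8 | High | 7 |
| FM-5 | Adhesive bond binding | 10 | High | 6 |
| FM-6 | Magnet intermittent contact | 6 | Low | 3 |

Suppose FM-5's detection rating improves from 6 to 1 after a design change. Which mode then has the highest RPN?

FM-4

RPN = Severity × Occurrence × Detection:
  FM-1: 5 × 5 × 7 = 175
  FM-2: 5 × 4 × 9 = 180
  FM-3: 4 × 4 × 2 = 32
  FM-4: 8 × 7 × 7 = 392
  FM-5: 10 × 7 × 6 = 420
  FM-6: 6 × 4 × 3 = 72
After action: FM-5 → 10 × 7 × 1 = 70.
Revised RPNs: FM-4=392, FM-2=180, FM-1=175, FM-6=72, FM-5=70, FM-3=32.
Highest is now FM-4 (392).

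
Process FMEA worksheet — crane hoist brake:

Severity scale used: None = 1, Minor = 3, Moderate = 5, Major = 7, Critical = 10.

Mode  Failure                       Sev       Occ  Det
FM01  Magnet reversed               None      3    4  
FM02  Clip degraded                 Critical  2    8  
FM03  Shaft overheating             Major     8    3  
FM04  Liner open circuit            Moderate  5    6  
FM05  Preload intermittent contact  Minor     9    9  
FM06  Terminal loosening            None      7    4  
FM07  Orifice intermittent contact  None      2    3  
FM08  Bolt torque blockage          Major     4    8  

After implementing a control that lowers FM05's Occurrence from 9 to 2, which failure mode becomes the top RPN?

FM08

RPN = Severity × Occurrence × Detection:
  FM01: 1 × 3 × 4 = 12
  FM02: 10 × 2 × 8 = 160
  FM03: 7 × 8 × 3 = 168
  FM04: 5 × 5 × 6 = 150
  FM05: 3 × 9 × 9 = 243
  FM06: 1 × 7 × 4 = 28
  FM07: 1 × 2 × 3 = 6
  FM08: 7 × 4 × 8 = 224
After action: FM05 → 3 × 2 × 9 = 54.
Revised RPNs: FM08=224, FM03=168, FM02=160, FM04=150, FM05=54, FM06=28, FM01=12, FM07=6.
Highest is now FM08 (224).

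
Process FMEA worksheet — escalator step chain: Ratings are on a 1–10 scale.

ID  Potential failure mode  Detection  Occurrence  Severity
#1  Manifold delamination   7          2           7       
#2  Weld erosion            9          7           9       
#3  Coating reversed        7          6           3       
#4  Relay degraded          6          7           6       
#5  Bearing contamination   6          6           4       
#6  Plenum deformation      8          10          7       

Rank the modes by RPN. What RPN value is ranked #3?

RPN = Severity × Occurrence × Detection:
  #1: 7 × 2 × 7 = 98
  #2: 9 × 7 × 9 = 567
  #3: 3 × 6 × 7 = 126
  #4: 6 × 7 × 6 = 252
  #5: 4 × 6 × 6 = 144
  #6: 7 × 10 × 8 = 560
Sorted descending: 567, 560, 252, 144, 126, 98.
The third-highest RPN is 252 (#4).

252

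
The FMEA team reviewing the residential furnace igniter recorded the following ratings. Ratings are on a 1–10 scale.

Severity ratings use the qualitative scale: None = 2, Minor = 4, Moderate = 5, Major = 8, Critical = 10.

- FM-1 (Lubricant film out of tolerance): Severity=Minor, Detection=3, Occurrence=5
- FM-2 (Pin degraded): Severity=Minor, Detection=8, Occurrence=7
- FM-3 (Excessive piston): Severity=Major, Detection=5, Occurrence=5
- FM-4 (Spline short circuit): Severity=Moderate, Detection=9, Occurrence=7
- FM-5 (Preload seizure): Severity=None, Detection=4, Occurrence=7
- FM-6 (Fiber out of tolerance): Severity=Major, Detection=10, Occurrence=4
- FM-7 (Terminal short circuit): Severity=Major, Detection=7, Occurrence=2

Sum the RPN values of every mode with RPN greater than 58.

RPN = Severity × Occurrence × Detection:
  FM-1: 4 × 5 × 3 = 60
  FM-2: 4 × 7 × 8 = 224
  FM-3: 8 × 5 × 5 = 200
  FM-4: 5 × 7 × 9 = 315
  FM-5: 2 × 7 × 4 = 56
  FM-6: 8 × 4 × 10 = 320
  FM-7: 8 × 2 × 7 = 112
RPN > 58: FM-1 (60), FM-2 (224), FM-3 (200), FM-4 (315), FM-6 (320), FM-7 (112).
Sum: 60 + 224 + 200 + 315 + 320 + 112 = 1231.

1231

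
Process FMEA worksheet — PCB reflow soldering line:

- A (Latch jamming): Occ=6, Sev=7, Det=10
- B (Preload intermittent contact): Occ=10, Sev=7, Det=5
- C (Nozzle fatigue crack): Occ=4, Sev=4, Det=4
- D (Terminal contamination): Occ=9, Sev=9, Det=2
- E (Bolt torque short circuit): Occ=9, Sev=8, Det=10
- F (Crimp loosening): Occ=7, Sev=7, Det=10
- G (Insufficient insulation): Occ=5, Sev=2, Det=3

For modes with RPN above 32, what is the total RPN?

2206

RPN = Severity × Occurrence × Detection:
  A: 7 × 6 × 10 = 420
  B: 7 × 10 × 5 = 350
  C: 4 × 4 × 4 = 64
  D: 9 × 9 × 2 = 162
  E: 8 × 9 × 10 = 720
  F: 7 × 7 × 10 = 490
  G: 2 × 5 × 3 = 30
RPN > 32: A (420), B (350), C (64), D (162), E (720), F (490).
Sum: 420 + 350 + 64 + 162 + 720 + 490 = 2206.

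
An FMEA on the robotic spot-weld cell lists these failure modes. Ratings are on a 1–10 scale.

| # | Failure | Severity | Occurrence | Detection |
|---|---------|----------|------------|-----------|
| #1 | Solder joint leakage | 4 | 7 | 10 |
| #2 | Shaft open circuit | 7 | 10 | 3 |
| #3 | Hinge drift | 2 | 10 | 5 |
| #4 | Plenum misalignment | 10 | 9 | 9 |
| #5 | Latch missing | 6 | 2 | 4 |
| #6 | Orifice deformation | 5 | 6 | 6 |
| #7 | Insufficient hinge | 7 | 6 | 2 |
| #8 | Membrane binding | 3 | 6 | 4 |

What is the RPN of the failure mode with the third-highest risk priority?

RPN = Severity × Occurrence × Detection:
  #1: 4 × 7 × 10 = 280
  #2: 7 × 10 × 3 = 210
  #3: 2 × 10 × 5 = 100
  #4: 10 × 9 × 9 = 810
  #5: 6 × 2 × 4 = 48
  #6: 5 × 6 × 6 = 180
  #7: 7 × 6 × 2 = 84
  #8: 3 × 6 × 4 = 72
Sorted descending: 810, 280, 210, 180, 100, 84, 72, 48.
The third-highest RPN is 210 (#2).

210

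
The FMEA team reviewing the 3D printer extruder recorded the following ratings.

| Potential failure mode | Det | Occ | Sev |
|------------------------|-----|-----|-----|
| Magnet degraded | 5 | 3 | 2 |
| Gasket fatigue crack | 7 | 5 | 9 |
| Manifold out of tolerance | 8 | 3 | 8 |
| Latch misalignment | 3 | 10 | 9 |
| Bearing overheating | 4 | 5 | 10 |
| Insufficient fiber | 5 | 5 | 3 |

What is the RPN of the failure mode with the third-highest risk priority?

RPN = Severity × Occurrence × Detection:
  Magnet degraded: 2 × 3 × 5 = 30
  Gasket fatigue crack: 9 × 5 × 7 = 315
  Manifold out of tolerance: 8 × 3 × 8 = 192
  Latch misalignment: 9 × 10 × 3 = 270
  Bearing overheating: 10 × 5 × 4 = 200
  Insufficient fiber: 3 × 5 × 5 = 75
Sorted descending: 315, 270, 200, 192, 75, 30.
The third-highest RPN is 200 (Bearing overheating).

200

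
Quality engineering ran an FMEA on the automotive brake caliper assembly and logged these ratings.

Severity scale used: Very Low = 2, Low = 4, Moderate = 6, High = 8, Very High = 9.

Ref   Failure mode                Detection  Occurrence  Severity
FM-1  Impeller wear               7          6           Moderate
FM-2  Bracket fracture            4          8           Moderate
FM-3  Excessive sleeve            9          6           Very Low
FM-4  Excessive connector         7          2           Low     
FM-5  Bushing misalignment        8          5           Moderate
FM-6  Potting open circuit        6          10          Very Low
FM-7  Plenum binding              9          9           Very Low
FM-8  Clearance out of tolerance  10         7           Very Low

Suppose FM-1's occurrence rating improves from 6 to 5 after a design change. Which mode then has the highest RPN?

FM-5

RPN = Severity × Occurrence × Detection:
  FM-1: 6 × 6 × 7 = 252
  FM-2: 6 × 8 × 4 = 192
  FM-3: 2 × 6 × 9 = 108
  FM-4: 4 × 2 × 7 = 56
  FM-5: 6 × 5 × 8 = 240
  FM-6: 2 × 10 × 6 = 120
  FM-7: 2 × 9 × 9 = 162
  FM-8: 2 × 7 × 10 = 140
After action: FM-1 → 6 × 5 × 7 = 210.
Revised RPNs: FM-5=240, FM-1=210, FM-2=192, FM-7=162, FM-8=140, FM-6=120, FM-3=108, FM-4=56.
Highest is now FM-5 (240).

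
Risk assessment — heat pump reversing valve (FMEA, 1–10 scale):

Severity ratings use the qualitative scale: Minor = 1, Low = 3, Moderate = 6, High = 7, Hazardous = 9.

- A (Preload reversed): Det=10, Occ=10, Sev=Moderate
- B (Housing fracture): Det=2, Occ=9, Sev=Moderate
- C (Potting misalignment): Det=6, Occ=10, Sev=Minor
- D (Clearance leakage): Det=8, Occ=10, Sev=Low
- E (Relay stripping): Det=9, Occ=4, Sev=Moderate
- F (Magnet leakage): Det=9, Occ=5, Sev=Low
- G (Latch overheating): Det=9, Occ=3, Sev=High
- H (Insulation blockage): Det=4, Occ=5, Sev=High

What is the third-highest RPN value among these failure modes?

RPN = Severity × Occurrence × Detection:
  A: 6 × 10 × 10 = 600
  B: 6 × 9 × 2 = 108
  C: 1 × 10 × 6 = 60
  D: 3 × 10 × 8 = 240
  E: 6 × 4 × 9 = 216
  F: 3 × 5 × 9 = 135
  G: 7 × 3 × 9 = 189
  H: 7 × 5 × 4 = 140
Sorted descending: 600, 240, 216, 189, 140, 135, 108, 60.
The third-highest RPN is 216 (E).

216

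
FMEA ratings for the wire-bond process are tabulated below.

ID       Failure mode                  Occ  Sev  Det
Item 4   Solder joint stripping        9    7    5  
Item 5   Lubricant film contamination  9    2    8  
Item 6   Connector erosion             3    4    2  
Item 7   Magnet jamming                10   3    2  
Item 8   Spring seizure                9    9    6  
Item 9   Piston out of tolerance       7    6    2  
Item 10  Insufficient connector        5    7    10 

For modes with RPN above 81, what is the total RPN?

1379

RPN = Severity × Occurrence × Detection:
  Item 4: 7 × 9 × 5 = 315
  Item 5: 2 × 9 × 8 = 144
  Item 6: 4 × 3 × 2 = 24
  Item 7: 3 × 10 × 2 = 60
  Item 8: 9 × 9 × 6 = 486
  Item 9: 6 × 7 × 2 = 84
  Item 10: 7 × 5 × 10 = 350
RPN > 81: Item 4 (315), Item 5 (144), Item 8 (486), Item 9 (84), Item 10 (350).
Sum: 315 + 144 + 486 + 84 + 350 = 1379.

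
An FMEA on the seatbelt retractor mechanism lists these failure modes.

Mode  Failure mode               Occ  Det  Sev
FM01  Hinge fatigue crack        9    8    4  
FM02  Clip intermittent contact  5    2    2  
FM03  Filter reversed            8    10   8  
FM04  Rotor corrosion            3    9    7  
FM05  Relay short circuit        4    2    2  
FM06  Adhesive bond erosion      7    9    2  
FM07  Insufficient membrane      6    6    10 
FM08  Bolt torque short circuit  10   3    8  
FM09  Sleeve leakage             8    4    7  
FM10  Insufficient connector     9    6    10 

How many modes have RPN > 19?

9

RPN = Severity × Occurrence × Detection:
  FM01: 4 × 9 × 8 = 288
  FM02: 2 × 5 × 2 = 20
  FM03: 8 × 8 × 10 = 640
  FM04: 7 × 3 × 9 = 189
  FM05: 2 × 4 × 2 = 16
  FM06: 2 × 7 × 9 = 126
  FM07: 10 × 6 × 6 = 360
  FM08: 8 × 10 × 3 = 240
  FM09: 7 × 8 × 4 = 224
  FM10: 10 × 9 × 6 = 540
Modes with RPN > 19: FM01 (288), FM02 (20), FM03 (640), FM04 (189), FM06 (126), FM07 (360), FM08 (240), FM09 (224), FM10 (540) → 9.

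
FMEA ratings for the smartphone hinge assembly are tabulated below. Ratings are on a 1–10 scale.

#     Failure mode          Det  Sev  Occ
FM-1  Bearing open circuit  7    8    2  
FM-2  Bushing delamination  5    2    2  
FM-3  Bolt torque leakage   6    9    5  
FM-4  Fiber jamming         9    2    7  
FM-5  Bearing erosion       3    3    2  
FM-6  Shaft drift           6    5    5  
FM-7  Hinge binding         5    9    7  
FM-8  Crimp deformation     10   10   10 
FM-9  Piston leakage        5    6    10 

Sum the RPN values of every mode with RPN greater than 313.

1315

RPN = Severity × Occurrence × Detection:
  FM-1: 8 × 2 × 7 = 112
  FM-2: 2 × 2 × 5 = 20
  FM-3: 9 × 5 × 6 = 270
  FM-4: 2 × 7 × 9 = 126
  FM-5: 3 × 2 × 3 = 18
  FM-6: 5 × 5 × 6 = 150
  FM-7: 9 × 7 × 5 = 315
  FM-8: 10 × 10 × 10 = 1000
  FM-9: 6 × 10 × 5 = 300
RPN > 313: FM-7 (315), FM-8 (1000).
Sum: 315 + 1000 = 1315.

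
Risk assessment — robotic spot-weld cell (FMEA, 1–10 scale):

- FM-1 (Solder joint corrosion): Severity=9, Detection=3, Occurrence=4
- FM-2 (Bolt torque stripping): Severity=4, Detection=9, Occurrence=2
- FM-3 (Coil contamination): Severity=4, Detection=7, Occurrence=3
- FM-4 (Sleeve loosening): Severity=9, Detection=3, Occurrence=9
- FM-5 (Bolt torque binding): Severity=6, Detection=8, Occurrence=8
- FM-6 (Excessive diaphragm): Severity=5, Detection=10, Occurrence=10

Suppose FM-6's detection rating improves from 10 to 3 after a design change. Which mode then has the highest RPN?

FM-5

RPN = Severity × Occurrence × Detection:
  FM-1: 9 × 4 × 3 = 108
  FM-2: 4 × 2 × 9 = 72
  FM-3: 4 × 3 × 7 = 84
  FM-4: 9 × 9 × 3 = 243
  FM-5: 6 × 8 × 8 = 384
  FM-6: 5 × 10 × 10 = 500
After action: FM-6 → 5 × 10 × 3 = 150.
Revised RPNs: FM-5=384, FM-4=243, FM-6=150, FM-1=108, FM-3=84, FM-2=72.
Highest is now FM-5 (384).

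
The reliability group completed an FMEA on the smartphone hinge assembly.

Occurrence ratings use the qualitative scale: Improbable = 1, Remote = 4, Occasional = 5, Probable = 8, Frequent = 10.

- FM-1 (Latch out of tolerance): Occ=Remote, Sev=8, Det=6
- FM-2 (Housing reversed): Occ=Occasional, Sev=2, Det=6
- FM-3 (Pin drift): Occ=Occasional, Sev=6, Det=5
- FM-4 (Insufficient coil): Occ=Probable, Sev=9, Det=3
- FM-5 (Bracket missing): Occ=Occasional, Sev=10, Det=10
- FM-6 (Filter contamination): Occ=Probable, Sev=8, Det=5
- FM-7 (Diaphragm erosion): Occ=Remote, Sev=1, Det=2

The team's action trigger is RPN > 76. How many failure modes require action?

RPN = Severity × Occurrence × Detection:
  FM-1: 8 × 4 × 6 = 192
  FM-2: 2 × 5 × 6 = 60
  FM-3: 6 × 5 × 5 = 150
  FM-4: 9 × 8 × 3 = 216
  FM-5: 10 × 5 × 10 = 500
  FM-6: 8 × 8 × 5 = 320
  FM-7: 1 × 4 × 2 = 8
Modes with RPN > 76: FM-1 (192), FM-3 (150), FM-4 (216), FM-5 (500), FM-6 (320) → 5.

5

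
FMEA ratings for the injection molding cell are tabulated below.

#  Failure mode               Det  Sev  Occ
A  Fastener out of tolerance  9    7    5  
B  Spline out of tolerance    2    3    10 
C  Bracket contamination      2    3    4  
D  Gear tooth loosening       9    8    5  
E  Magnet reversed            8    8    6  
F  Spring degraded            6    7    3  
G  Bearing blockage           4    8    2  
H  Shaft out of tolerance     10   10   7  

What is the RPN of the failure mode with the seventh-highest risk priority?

RPN = Severity × Occurrence × Detection:
  A: 7 × 5 × 9 = 315
  B: 3 × 10 × 2 = 60
  C: 3 × 4 × 2 = 24
  D: 8 × 5 × 9 = 360
  E: 8 × 6 × 8 = 384
  F: 7 × 3 × 6 = 126
  G: 8 × 2 × 4 = 64
  H: 10 × 7 × 10 = 700
Sorted descending: 700, 384, 360, 315, 126, 64, 60, 24.
The seventh-highest RPN is 60 (B).

60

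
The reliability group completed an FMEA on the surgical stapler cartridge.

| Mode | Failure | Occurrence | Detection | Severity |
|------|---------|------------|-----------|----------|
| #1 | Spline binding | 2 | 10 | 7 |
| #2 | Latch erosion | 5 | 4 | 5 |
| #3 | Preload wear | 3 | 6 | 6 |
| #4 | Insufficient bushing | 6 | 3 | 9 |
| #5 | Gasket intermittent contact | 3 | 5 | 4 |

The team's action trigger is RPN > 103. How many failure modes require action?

3

RPN = Severity × Occurrence × Detection:
  #1: 7 × 2 × 10 = 140
  #2: 5 × 5 × 4 = 100
  #3: 6 × 3 × 6 = 108
  #4: 9 × 6 × 3 = 162
  #5: 4 × 3 × 5 = 60
Modes with RPN > 103: #1 (140), #3 (108), #4 (162) → 3.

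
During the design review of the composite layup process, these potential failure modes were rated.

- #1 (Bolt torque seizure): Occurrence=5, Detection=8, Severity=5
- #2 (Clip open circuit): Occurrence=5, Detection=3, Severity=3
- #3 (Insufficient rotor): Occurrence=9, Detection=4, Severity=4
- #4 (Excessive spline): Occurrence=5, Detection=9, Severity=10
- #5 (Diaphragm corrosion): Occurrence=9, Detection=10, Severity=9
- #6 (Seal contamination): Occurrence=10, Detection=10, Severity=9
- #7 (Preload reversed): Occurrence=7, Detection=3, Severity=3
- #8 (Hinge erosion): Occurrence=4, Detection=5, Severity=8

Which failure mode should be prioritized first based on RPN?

#6

RPN = Severity × Occurrence × Detection:
  #1: 5 × 5 × 8 = 200
  #2: 3 × 5 × 3 = 45
  #3: 4 × 9 × 4 = 144
  #4: 10 × 5 × 9 = 450
  #5: 9 × 9 × 10 = 810
  #6: 9 × 10 × 10 = 900
  #7: 3 × 7 × 3 = 63
  #8: 8 × 4 × 5 = 160
Highest RPN is 900 → #6.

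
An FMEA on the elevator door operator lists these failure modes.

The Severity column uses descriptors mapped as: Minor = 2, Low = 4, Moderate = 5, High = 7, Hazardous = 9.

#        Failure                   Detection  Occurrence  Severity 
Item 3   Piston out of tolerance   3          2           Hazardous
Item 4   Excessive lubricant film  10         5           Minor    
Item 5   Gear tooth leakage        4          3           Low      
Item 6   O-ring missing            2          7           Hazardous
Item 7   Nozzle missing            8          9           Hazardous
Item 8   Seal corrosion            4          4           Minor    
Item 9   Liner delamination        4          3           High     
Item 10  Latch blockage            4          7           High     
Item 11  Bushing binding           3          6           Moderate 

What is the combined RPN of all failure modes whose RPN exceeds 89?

1160

RPN = Severity × Occurrence × Detection:
  Item 3: 9 × 2 × 3 = 54
  Item 4: 2 × 5 × 10 = 100
  Item 5: 4 × 3 × 4 = 48
  Item 6: 9 × 7 × 2 = 126
  Item 7: 9 × 9 × 8 = 648
  Item 8: 2 × 4 × 4 = 32
  Item 9: 7 × 3 × 4 = 84
  Item 10: 7 × 7 × 4 = 196
  Item 11: 5 × 6 × 3 = 90
RPN > 89: Item 4 (100), Item 6 (126), Item 7 (648), Item 10 (196), Item 11 (90).
Sum: 100 + 126 + 648 + 196 + 90 = 1160.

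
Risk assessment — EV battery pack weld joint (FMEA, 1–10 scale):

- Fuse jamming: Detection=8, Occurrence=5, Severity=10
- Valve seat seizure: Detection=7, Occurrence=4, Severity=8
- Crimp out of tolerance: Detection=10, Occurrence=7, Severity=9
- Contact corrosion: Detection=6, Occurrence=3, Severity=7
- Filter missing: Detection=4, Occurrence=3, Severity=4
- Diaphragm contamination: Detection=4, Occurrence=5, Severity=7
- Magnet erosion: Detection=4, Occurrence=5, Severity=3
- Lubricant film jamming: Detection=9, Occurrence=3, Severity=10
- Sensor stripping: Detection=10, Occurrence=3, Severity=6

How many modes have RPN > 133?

6

RPN = Severity × Occurrence × Detection:
  Fuse jamming: 10 × 5 × 8 = 400
  Valve seat seizure: 8 × 4 × 7 = 224
  Crimp out of tolerance: 9 × 7 × 10 = 630
  Contact corrosion: 7 × 3 × 6 = 126
  Filter missing: 4 × 3 × 4 = 48
  Diaphragm contamination: 7 × 5 × 4 = 140
  Magnet erosion: 3 × 5 × 4 = 60
  Lubricant film jamming: 10 × 3 × 9 = 270
  Sensor stripping: 6 × 3 × 10 = 180
Modes with RPN > 133: Fuse jamming (400), Valve seat seizure (224), Crimp out of tolerance (630), Diaphragm contamination (140), Lubricant film jamming (270), Sensor stripping (180) → 6.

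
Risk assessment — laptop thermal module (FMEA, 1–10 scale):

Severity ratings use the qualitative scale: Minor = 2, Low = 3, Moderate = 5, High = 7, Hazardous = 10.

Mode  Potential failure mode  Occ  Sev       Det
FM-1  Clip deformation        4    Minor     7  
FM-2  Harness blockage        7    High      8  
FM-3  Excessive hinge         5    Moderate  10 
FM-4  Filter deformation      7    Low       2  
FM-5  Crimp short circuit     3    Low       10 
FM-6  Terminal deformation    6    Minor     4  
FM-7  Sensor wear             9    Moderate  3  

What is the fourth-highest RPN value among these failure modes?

RPN = Severity × Occurrence × Detection:
  FM-1: 2 × 4 × 7 = 56
  FM-2: 7 × 7 × 8 = 392
  FM-3: 5 × 5 × 10 = 250
  FM-4: 3 × 7 × 2 = 42
  FM-5: 3 × 3 × 10 = 90
  FM-6: 2 × 6 × 4 = 48
  FM-7: 5 × 9 × 3 = 135
Sorted descending: 392, 250, 135, 90, 56, 48, 42.
The fourth-highest RPN is 90 (FM-5).

90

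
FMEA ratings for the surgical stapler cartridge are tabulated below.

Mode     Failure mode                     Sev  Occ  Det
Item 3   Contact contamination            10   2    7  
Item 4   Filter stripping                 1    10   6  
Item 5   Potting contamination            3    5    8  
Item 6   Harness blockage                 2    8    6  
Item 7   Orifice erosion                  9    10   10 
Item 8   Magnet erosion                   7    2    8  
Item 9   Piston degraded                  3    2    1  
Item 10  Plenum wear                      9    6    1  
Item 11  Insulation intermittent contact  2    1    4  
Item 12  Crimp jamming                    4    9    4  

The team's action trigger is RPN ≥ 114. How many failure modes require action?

RPN = Severity × Occurrence × Detection:
  Item 3: 10 × 2 × 7 = 140
  Item 4: 1 × 10 × 6 = 60
  Item 5: 3 × 5 × 8 = 120
  Item 6: 2 × 8 × 6 = 96
  Item 7: 9 × 10 × 10 = 900
  Item 8: 7 × 2 × 8 = 112
  Item 9: 3 × 2 × 1 = 6
  Item 10: 9 × 6 × 1 = 54
  Item 11: 2 × 1 × 4 = 8
  Item 12: 4 × 9 × 4 = 144
Modes with RPN ≥ 114: Item 3 (140), Item 5 (120), Item 7 (900), Item 12 (144) → 4.

4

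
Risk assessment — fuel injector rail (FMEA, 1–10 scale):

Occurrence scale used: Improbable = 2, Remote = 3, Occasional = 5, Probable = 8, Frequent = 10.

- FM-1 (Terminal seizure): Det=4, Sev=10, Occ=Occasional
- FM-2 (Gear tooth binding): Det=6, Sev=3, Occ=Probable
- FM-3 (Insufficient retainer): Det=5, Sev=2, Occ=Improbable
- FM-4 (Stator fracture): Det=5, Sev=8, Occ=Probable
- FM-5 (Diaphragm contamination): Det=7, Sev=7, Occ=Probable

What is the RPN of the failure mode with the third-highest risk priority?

200

RPN = Severity × Occurrence × Detection:
  FM-1: 10 × 5 × 4 = 200
  FM-2: 3 × 8 × 6 = 144
  FM-3: 2 × 2 × 5 = 20
  FM-4: 8 × 8 × 5 = 320
  FM-5: 7 × 8 × 7 = 392
Sorted descending: 392, 320, 200, 144, 20.
The third-highest RPN is 200 (FM-1).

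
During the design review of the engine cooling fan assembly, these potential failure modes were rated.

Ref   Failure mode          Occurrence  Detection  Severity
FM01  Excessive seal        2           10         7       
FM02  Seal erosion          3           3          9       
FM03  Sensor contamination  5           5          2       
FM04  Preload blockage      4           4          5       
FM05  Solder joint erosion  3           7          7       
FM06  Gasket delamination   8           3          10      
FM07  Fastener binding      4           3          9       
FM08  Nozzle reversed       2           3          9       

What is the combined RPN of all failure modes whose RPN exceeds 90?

RPN = Severity × Occurrence × Detection:
  FM01: 7 × 2 × 10 = 140
  FM02: 9 × 3 × 3 = 81
  FM03: 2 × 5 × 5 = 50
  FM04: 5 × 4 × 4 = 80
  FM05: 7 × 3 × 7 = 147
  FM06: 10 × 8 × 3 = 240
  FM07: 9 × 4 × 3 = 108
  FM08: 9 × 2 × 3 = 54
RPN > 90: FM01 (140), FM05 (147), FM06 (240), FM07 (108).
Sum: 140 + 147 + 240 + 108 = 635.

635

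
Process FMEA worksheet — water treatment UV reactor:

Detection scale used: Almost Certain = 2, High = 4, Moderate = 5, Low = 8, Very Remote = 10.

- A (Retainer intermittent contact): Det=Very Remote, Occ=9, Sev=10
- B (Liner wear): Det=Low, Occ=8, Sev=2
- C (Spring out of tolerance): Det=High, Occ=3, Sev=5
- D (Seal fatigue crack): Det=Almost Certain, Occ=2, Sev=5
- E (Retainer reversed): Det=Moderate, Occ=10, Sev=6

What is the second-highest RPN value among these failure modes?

RPN = Severity × Occurrence × Detection:
  A: 10 × 9 × 10 = 900
  B: 2 × 8 × 8 = 128
  C: 5 × 3 × 4 = 60
  D: 5 × 2 × 2 = 20
  E: 6 × 10 × 5 = 300
Sorted descending: 900, 300, 128, 60, 20.
The second-highest RPN is 300 (E).

300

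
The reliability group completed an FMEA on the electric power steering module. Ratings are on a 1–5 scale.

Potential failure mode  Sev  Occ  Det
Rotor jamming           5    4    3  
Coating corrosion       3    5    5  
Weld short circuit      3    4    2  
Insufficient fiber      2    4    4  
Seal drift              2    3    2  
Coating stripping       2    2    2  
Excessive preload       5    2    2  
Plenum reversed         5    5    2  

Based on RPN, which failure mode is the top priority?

RPN = Severity × Occurrence × Detection:
  Rotor jamming: 5 × 4 × 3 = 60
  Coating corrosion: 3 × 5 × 5 = 75
  Weld short circuit: 3 × 4 × 2 = 24
  Insufficient fiber: 2 × 4 × 4 = 32
  Seal drift: 2 × 3 × 2 = 12
  Coating stripping: 2 × 2 × 2 = 8
  Excessive preload: 5 × 2 × 2 = 20
  Plenum reversed: 5 × 5 × 2 = 50
Highest RPN is 75 → Coating corrosion.

Coating corrosion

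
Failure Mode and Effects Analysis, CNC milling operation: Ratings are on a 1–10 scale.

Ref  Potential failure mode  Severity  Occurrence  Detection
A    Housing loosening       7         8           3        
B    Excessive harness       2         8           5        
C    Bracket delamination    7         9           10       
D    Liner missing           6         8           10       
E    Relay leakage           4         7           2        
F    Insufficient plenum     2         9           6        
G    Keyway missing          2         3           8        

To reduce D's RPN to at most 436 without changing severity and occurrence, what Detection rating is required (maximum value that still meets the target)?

D: S=6, O=8, D=10 → current RPN = 480.
Fixed product = 48. Need 48 × D ≤ 436, so D ≤ 436/48 = 9.08.
Maximum integer Detection rating = 9 (gives RPN 432; D=10 would give 480 > 436).

9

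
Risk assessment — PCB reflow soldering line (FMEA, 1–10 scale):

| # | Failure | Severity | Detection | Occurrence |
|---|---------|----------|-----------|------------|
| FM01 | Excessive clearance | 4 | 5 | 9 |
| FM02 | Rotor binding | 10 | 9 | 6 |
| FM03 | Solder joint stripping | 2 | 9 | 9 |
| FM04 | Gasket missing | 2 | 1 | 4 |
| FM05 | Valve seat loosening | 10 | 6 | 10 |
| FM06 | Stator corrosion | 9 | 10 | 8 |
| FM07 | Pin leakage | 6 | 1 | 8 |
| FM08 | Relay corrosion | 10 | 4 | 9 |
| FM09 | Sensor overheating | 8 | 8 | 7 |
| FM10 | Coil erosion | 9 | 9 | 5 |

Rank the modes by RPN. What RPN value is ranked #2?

RPN = Severity × Occurrence × Detection:
  FM01: 4 × 9 × 5 = 180
  FM02: 10 × 6 × 9 = 540
  FM03: 2 × 9 × 9 = 162
  FM04: 2 × 4 × 1 = 8
  FM05: 10 × 10 × 6 = 600
  FM06: 9 × 8 × 10 = 720
  FM07: 6 × 8 × 1 = 48
  FM08: 10 × 9 × 4 = 360
  FM09: 8 × 7 × 8 = 448
  FM10: 9 × 5 × 9 = 405
Sorted descending: 720, 600, 540, 448, 405, 360, 180, 162, 48, 8.
The second-highest RPN is 600 (FM05).

600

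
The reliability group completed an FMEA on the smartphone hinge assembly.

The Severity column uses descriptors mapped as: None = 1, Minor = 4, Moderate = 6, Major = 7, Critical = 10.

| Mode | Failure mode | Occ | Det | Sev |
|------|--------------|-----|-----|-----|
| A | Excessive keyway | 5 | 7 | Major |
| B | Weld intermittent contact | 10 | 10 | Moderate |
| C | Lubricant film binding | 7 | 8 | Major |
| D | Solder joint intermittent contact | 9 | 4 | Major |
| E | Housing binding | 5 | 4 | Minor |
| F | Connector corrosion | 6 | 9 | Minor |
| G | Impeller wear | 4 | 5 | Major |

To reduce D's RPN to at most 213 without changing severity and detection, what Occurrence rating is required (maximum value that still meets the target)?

D: S=7, O=9, D=4 → current RPN = 252.
Fixed product = 28. Need 28 × O ≤ 213, so O ≤ 213/28 = 7.61.
Maximum integer Occurrence rating = 7 (gives RPN 196; O=8 would give 224 > 213).

7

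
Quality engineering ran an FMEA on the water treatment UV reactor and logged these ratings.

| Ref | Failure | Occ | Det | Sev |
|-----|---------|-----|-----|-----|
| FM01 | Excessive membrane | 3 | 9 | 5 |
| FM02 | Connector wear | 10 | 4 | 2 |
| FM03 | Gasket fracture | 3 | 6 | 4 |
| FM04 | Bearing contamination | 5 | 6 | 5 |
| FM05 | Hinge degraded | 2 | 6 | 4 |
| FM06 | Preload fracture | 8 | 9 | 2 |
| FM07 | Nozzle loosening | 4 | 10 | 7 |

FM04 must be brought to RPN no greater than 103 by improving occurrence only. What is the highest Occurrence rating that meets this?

3

FM04: S=5, O=5, D=6 → current RPN = 150.
Fixed product = 30. Need 30 × O ≤ 103, so O ≤ 103/30 = 3.43.
Maximum integer Occurrence rating = 3 (gives RPN 90; O=4 would give 120 > 103).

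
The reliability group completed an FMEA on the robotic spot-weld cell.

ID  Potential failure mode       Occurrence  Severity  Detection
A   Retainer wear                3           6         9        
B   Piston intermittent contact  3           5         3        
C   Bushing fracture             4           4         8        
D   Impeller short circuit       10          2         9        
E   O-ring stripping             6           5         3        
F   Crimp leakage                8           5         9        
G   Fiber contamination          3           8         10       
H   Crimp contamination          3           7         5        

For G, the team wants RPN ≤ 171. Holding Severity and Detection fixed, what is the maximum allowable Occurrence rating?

G: S=8, O=3, D=10 → current RPN = 240.
Fixed product = 80. Need 80 × O ≤ 171, so O ≤ 171/80 = 2.14.
Maximum integer Occurrence rating = 2 (gives RPN 160; O=3 would give 240 > 171).

2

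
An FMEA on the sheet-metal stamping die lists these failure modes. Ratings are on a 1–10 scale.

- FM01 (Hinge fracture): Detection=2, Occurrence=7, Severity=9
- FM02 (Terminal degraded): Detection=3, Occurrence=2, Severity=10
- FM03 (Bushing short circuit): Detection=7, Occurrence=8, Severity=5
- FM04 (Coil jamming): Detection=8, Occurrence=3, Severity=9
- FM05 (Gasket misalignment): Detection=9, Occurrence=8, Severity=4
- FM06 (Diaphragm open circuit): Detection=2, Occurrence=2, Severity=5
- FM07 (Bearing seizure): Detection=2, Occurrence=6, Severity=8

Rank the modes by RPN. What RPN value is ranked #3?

216

RPN = Severity × Occurrence × Detection:
  FM01: 9 × 7 × 2 = 126
  FM02: 10 × 2 × 3 = 60
  FM03: 5 × 8 × 7 = 280
  FM04: 9 × 3 × 8 = 216
  FM05: 4 × 8 × 9 = 288
  FM06: 5 × 2 × 2 = 20
  FM07: 8 × 6 × 2 = 96
Sorted descending: 288, 280, 216, 126, 96, 60, 20.
The third-highest RPN is 216 (FM04).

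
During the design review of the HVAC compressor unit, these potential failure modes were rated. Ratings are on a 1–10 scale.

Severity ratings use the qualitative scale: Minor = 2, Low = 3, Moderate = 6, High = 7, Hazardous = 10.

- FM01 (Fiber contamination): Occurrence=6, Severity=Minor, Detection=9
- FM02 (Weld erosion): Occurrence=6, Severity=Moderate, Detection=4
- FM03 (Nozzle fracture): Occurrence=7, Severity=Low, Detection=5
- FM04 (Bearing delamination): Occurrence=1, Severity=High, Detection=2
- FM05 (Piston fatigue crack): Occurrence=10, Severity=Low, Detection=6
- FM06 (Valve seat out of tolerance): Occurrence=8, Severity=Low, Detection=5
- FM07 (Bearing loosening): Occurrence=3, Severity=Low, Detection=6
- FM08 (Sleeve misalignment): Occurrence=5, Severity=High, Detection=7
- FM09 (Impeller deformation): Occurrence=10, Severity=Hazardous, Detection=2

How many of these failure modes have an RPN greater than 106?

RPN = Severity × Occurrence × Detection:
  FM01: 2 × 6 × 9 = 108
  FM02: 6 × 6 × 4 = 144
  FM03: 3 × 7 × 5 = 105
  FM04: 7 × 1 × 2 = 14
  FM05: 3 × 10 × 6 = 180
  FM06: 3 × 8 × 5 = 120
  FM07: 3 × 3 × 6 = 54
  FM08: 7 × 5 × 7 = 245
  FM09: 10 × 10 × 2 = 200
Modes with RPN > 106: FM01 (108), FM02 (144), FM05 (180), FM06 (120), FM08 (245), FM09 (200) → 6.

6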